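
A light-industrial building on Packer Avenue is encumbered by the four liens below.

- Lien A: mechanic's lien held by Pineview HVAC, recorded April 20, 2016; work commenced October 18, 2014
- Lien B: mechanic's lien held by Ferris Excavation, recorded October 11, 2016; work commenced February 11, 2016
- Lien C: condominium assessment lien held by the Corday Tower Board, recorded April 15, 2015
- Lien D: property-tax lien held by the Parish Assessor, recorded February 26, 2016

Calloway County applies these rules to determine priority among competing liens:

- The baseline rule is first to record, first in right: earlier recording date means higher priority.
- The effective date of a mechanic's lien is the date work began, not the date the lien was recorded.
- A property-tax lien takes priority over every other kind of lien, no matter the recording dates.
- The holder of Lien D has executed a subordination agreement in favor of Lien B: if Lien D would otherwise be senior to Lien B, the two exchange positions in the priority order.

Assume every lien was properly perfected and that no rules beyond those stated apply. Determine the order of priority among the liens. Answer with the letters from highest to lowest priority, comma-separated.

B, A, C, D

Effective dates: A is treated as recorded October 18, 2014, the work-commencement date; B relates back to February 11, 2016 (work commenced).
As a property-tax lien, D is senior to every other lien.
Among the remaining liens, by effective date: A (October 18, 2014), C (April 15, 2015), B (February 11, 2016).
D is senior to B before the subordination, so the two trade places.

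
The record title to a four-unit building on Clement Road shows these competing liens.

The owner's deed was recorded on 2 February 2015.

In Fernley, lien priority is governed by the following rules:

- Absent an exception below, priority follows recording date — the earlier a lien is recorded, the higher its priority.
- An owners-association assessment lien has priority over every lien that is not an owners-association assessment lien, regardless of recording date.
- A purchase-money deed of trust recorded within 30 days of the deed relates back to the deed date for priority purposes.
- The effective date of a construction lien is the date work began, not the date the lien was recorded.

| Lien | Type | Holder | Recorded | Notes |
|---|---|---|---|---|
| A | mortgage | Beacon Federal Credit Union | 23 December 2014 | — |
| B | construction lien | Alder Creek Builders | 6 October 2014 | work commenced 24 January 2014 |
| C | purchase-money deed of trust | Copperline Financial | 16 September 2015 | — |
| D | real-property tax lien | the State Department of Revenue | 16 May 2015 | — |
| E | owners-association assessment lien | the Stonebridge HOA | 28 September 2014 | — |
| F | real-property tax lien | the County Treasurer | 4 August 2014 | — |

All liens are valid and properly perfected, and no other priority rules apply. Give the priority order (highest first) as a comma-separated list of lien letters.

Effective dates after the stated exceptions: B relates back to 24 January 2014 (work commenced); C was recorded 226 days after the deed, outside the 30-day window, so it keeps its recording date.
E is an owners-association assessment lien and takes priority over every other lien.
The other liens, earliest effective date first: B (24 January 2014), F (4 August 2014), A (23 December 2014), D (16 May 2015), C (16 September 2015).

E, B, F, A, D, C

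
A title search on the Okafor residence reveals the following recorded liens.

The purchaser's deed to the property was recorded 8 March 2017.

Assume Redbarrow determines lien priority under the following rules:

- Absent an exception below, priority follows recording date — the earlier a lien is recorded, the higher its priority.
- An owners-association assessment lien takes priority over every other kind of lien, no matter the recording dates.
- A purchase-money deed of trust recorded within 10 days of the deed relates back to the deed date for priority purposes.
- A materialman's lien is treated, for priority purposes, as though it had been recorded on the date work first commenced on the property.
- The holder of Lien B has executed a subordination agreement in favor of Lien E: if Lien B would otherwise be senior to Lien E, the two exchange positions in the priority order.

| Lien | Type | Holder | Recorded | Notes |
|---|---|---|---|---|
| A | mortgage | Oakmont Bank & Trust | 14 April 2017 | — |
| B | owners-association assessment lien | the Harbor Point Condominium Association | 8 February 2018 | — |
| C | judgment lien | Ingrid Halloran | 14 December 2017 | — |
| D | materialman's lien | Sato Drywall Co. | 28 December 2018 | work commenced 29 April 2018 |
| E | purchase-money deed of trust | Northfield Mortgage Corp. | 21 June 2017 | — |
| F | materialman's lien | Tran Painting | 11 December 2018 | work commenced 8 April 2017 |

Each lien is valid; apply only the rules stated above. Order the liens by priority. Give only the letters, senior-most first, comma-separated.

Effective dates after the stated exceptions: D's effective date is 29 April 2018, when work began; E missed the 10-day window (105 days after the deed), so its recording date stands; F's effective date is 8 April 2017, when work began.
B is an owners-association assessment lien and takes priority over every other lien.
Remaining liens by effective date: F (8 April 2017), A (14 April 2017), E (21 June 2017), C (14 December 2017), D (29 April 2018).
B is senior to E before the subordination, so the two trade places.

E, F, A, B, C, D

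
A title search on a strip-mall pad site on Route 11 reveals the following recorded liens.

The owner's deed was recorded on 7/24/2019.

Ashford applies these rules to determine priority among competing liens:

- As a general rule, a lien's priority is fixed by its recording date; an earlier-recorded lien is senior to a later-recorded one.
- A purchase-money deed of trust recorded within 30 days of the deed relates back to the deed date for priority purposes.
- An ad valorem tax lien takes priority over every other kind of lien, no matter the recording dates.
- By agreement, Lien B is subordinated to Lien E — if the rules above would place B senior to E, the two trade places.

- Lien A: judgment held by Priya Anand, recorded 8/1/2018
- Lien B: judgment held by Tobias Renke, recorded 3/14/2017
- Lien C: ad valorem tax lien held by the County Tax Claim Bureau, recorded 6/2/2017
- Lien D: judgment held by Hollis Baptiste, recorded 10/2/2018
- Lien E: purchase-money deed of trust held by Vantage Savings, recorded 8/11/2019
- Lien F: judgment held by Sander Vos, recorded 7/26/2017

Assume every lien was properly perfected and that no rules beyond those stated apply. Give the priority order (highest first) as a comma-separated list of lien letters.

C, E, F, A, D, B

Adjusting effective dates: E relates back to the deed date 7/24/2019.
C is an ad valorem tax lien and takes priority over every other lien.
Among the remaining liens, by effective date: B (3/14/2017), F (7/26/2017), A (8/1/2018), D (10/2/2018), E (7/24/2019).
The subordination applies — B was senior to E — so B and E swap.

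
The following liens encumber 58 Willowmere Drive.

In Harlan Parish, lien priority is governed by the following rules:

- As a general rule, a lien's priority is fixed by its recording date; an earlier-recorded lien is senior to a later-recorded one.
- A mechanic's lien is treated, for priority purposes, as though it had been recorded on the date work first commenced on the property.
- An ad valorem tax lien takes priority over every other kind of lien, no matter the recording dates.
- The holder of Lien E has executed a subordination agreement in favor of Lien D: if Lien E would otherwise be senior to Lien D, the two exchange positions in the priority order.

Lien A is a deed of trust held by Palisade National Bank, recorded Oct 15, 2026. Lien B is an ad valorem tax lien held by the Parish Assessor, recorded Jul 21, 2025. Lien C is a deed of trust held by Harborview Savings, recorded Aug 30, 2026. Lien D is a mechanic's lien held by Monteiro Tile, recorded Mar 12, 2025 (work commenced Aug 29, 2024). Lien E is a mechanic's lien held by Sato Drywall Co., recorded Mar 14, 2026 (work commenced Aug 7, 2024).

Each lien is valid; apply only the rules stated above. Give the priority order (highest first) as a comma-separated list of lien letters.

First, effective dates: D relates back to Aug 29, 2024 (work commenced); E's effective date is Aug 7, 2024, when work began.
B is an ad valorem tax lien and takes priority over every other lien.
Remaining liens by effective date: E (Aug 7, 2024), D (Aug 29, 2024), C (Aug 30, 2026), A (Oct 15, 2026).
Because E would otherwise rank above D, the subordination swaps them.

B, D, E, C, A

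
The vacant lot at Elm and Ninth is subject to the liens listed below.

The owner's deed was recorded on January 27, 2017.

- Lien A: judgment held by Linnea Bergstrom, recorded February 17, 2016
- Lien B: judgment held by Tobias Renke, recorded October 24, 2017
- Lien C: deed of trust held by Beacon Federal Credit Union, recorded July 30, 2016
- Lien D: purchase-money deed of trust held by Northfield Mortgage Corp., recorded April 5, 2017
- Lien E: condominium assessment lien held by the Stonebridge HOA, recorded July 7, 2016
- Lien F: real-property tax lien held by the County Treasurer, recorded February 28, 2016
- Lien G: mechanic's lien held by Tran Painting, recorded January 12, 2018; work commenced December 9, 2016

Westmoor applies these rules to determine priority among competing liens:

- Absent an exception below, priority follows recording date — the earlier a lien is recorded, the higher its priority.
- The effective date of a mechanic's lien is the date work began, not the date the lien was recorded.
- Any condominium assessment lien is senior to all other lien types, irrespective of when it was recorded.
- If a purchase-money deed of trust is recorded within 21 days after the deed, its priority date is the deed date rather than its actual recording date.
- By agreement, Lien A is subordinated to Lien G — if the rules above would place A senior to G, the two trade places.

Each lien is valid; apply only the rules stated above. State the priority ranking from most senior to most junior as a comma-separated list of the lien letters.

E, G, F, C, A, D, B

Effective dates: D was recorded 68 days after the deed — beyond 21 days — so no relation-back applies; G is treated as recorded December 9, 2016, the work-commencement date.
E is a condominium assessment lien and takes priority over every other lien.
Ordering the rest by effective date: A (February 17, 2016), F (February 28, 2016), C (July 30, 2016), G (December 9, 2016), D (April 5, 2017), B (October 24, 2017).
A is senior to G before the subordination, so the two trade places.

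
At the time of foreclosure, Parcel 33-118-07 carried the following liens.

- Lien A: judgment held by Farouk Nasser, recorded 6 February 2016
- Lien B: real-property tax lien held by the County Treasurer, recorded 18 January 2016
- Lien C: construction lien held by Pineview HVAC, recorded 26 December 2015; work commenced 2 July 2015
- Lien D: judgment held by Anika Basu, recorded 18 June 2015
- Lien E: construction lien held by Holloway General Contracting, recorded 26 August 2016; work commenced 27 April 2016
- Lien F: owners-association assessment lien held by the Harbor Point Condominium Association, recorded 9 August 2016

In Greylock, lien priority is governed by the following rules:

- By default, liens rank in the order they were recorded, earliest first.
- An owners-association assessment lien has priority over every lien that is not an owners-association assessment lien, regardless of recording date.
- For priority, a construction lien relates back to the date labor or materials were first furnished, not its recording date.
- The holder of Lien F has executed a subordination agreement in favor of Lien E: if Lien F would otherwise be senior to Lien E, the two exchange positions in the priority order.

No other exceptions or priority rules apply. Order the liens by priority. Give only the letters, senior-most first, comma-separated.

E, D, C, B, A, F

Effective dates: C relates back to 2 July 2015 (work commenced); E's effective date is 27 April 2016, when work began.
F is an owners-association assessment lien and takes priority over every other lien.
Among the remaining liens, by effective date: D (18 June 2015), C (2 July 2015), B (18 January 2016), A (6 February 2016), E (27 April 2016).
Because F would otherwise rank above E, the subordination swaps them.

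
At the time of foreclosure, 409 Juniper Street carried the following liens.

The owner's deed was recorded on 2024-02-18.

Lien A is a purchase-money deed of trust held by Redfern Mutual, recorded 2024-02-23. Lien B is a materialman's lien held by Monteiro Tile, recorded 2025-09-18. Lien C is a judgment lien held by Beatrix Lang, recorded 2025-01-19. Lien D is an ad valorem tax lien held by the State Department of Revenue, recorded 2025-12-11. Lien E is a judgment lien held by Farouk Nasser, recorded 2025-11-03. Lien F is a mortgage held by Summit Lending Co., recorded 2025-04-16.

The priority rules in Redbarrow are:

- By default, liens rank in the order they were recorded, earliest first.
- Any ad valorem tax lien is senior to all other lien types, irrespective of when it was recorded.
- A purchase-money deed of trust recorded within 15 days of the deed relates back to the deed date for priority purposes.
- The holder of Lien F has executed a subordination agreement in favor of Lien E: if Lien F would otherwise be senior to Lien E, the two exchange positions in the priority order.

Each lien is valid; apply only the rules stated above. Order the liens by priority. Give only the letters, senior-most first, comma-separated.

D, A, C, E, B, F

Effective dates after the stated exceptions: A was recorded within the 15-day window, so its effective date is the deed date 2024-02-18.
D is an ad valorem tax lien and takes priority over every other lien.
The other liens, earliest effective date first: A (2024-02-18), C (2025-01-19), F (2025-04-16), B (2025-09-18), E (2025-11-03).
Because F would otherwise rank above E, the subordination swaps them.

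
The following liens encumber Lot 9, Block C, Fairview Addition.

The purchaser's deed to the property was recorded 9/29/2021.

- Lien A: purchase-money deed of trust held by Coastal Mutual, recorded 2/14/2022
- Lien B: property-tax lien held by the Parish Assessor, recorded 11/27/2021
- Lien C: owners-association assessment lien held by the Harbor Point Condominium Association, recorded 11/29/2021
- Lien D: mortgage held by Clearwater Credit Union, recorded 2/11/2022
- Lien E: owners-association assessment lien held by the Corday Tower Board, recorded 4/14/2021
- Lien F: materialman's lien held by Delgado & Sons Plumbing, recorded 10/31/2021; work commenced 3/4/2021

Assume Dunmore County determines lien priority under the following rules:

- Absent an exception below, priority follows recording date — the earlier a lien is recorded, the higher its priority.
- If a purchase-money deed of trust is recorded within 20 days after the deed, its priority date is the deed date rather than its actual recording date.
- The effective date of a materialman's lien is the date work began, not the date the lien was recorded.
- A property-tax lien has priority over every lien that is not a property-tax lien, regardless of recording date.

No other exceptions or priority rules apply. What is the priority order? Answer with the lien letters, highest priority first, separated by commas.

B, F, E, C, D, A

Adjusting effective dates: A was recorded 138 days after the deed — beyond 20 days — so no relation-back applies; F relates back to 3/4/2021 (work commenced).
B, as a property-tax lien, has superpriority and ranks first.
Among the remaining liens, by effective date: F (3/4/2021), E (4/14/2021), C (11/29/2021), D (2/11/2022), A (2/14/2022).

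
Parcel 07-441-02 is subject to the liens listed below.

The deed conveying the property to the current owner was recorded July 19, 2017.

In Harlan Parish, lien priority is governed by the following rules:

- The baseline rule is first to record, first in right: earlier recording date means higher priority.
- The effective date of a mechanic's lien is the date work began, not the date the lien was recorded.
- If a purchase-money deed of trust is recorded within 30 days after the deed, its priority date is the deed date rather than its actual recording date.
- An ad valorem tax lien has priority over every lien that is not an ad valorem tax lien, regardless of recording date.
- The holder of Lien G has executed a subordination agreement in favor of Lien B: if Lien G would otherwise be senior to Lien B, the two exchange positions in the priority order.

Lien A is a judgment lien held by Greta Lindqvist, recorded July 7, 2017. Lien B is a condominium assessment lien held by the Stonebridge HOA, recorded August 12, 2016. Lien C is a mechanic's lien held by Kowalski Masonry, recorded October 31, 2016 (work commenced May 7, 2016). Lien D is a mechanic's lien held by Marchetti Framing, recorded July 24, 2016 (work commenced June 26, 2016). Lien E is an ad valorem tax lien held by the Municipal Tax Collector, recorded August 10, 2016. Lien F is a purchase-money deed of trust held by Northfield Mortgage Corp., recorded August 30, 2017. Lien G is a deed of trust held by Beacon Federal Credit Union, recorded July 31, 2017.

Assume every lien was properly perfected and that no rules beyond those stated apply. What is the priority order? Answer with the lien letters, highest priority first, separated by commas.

E, C, D, B, A, G, F

First, effective dates: C is treated as recorded May 7, 2016, the work-commencement date; D is treated as recorded June 26, 2016, the work-commencement date; F was recorded 42 days after the deed — beyond 30 days — so no relation-back applies.
As an ad valorem tax lien, E is senior to every other lien.
Among the remaining liens, by effective date: C (May 7, 2016), D (June 26, 2016), B (August 12, 2016), A (July 7, 2017), G (July 31, 2017), F (August 30, 2017).
Since G is not senior to B, the subordination leaves the order unchanged.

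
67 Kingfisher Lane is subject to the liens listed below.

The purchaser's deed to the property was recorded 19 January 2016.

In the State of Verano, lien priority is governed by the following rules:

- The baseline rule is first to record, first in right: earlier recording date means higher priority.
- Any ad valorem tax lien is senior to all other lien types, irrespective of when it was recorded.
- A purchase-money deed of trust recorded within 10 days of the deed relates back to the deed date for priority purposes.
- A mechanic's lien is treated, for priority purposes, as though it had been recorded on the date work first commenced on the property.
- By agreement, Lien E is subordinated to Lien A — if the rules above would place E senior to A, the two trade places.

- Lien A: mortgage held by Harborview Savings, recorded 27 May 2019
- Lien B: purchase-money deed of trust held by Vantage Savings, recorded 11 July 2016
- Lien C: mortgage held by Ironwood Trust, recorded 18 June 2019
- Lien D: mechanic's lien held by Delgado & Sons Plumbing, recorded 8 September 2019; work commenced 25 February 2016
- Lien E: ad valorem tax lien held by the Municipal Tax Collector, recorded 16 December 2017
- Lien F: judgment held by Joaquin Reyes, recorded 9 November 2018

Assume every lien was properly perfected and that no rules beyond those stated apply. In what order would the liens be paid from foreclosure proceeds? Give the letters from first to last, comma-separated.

Effective dates after the stated exceptions: B missed the 10-day window (174 days after the deed), so its recording date stands; D relates back to 25 February 2016 (work commenced).
E, as an ad valorem tax lien, has superpriority and ranks first.
The other liens, earliest effective date first: D (25 February 2016), B (11 July 2016), F (9 November 2018), A (27 May 2019), C (18 June 2019).
Because E would otherwise rank above A, the subordination swaps them.

A, D, B, F, E, C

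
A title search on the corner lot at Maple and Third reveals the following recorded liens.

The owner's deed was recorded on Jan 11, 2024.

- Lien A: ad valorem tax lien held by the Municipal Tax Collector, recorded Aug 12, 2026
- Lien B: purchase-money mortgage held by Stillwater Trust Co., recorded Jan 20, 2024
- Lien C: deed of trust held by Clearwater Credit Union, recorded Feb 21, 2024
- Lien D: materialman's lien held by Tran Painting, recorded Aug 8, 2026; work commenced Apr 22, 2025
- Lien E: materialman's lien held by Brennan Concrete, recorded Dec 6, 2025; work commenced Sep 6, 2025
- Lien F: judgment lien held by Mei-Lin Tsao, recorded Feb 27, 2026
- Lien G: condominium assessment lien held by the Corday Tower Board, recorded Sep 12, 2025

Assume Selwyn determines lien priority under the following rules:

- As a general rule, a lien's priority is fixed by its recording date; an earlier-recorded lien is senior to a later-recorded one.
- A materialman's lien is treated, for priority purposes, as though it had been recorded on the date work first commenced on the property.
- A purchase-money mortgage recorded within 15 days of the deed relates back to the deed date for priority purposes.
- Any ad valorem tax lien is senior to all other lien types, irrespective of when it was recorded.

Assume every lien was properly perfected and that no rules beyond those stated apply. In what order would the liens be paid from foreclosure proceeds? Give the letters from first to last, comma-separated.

First, effective dates: B's effective date is the deed date, Jan 11, 2024; D is treated as recorded Apr 22, 2025, the work-commencement date; E's effective date is Sep 6, 2025, when work began.
A is an ad valorem tax lien and takes priority over every other lien.
Ordering the rest by effective date: B (Jan 11, 2024), C (Feb 21, 2024), D (Apr 22, 2025), E (Sep 6, 2025), G (Sep 12, 2025), F (Feb 27, 2026).

A, B, C, D, E, G, F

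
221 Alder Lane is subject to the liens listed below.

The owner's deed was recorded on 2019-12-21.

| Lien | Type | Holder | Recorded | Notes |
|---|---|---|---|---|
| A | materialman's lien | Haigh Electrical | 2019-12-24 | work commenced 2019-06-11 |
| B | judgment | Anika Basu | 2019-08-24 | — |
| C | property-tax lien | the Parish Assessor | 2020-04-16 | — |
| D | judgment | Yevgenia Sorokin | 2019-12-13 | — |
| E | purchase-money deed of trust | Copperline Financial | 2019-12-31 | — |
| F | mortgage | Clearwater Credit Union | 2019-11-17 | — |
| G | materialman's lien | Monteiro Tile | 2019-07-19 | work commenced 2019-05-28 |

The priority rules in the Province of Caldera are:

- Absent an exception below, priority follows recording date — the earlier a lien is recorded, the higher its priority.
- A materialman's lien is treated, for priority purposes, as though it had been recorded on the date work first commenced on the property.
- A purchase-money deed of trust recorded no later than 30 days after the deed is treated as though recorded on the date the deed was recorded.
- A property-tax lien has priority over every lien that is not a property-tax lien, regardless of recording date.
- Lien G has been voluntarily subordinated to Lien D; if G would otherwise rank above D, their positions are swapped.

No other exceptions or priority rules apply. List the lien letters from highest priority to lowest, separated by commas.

Adjusting effective dates: A relates back to 2019-06-11 (work commenced); E's effective date is the deed date, 2019-12-21; G's effective date is 2019-05-28, when work began.
C is a property-tax lien and takes priority over every other lien.
Among the remaining liens, by effective date: G (2019-05-28), A (2019-06-11), B (2019-08-24), F (2019-11-17), D (2019-12-13), E (2019-12-21).
G is senior to D before the subordination, so the two trade places.

C, D, A, B, F, G, E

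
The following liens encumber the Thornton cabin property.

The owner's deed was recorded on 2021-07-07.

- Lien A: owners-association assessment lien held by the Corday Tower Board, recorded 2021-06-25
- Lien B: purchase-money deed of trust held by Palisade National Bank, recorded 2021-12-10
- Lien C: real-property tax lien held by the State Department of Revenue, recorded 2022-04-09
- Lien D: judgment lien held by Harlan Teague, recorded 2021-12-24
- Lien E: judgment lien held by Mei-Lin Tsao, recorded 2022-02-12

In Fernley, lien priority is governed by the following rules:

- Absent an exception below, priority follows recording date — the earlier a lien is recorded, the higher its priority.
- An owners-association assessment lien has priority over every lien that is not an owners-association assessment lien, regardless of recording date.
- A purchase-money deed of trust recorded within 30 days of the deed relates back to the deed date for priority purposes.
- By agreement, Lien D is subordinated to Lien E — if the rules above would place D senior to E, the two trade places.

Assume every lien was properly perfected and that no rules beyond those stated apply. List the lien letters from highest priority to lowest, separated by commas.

Effective dates after the stated exceptions: B was recorded 156 days after the deed, outside the 30-day window, so it keeps its recording date.
As an owners-association assessment lien, A is senior to every other lien.
Ordering the rest by effective date: B (2021-12-10), D (2021-12-24), E (2022-02-12), C (2022-04-09).
The subordination applies — D was senior to E — so D and E swap.

A, B, E, D, C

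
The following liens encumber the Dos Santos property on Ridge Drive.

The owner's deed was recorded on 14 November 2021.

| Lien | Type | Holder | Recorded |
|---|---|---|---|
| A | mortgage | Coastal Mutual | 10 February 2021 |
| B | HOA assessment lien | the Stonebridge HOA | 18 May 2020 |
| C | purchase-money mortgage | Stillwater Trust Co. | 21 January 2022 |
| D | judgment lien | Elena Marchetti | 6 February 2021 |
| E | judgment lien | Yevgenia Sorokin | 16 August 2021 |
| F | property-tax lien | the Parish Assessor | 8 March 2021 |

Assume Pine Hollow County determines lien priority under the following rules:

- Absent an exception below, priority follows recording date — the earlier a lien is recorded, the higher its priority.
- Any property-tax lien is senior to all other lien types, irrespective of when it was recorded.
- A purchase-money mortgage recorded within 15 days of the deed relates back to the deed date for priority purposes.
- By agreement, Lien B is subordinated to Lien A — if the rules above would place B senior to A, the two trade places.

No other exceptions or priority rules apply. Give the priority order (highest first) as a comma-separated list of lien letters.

F, A, D, B, E, C

Effective dates after the stated exceptions: C missed the 15-day window (68 days after the deed), so its recording date stands.
F, as a property-tax lien, has superpriority and ranks first.
The other liens, earliest effective date first: B (18 May 2020), D (6 February 2021), A (10 February 2021), E (16 August 2021), C (21 January 2022).
The subordination applies — B was senior to A — so B and A swap.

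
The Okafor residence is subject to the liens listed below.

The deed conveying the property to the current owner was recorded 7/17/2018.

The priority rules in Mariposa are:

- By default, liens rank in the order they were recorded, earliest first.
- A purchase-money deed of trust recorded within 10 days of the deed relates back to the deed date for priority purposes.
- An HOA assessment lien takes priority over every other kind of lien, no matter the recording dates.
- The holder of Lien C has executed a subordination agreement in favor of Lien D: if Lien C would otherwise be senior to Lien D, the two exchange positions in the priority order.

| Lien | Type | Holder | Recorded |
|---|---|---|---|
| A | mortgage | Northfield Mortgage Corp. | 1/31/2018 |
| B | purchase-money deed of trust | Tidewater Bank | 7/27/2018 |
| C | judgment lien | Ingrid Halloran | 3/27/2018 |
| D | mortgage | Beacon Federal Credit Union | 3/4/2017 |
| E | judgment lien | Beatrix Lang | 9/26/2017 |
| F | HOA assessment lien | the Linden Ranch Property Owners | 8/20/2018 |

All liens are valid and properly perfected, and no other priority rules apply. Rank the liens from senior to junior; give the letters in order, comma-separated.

F, D, E, A, C, B

Effective dates after the stated exceptions: B relates back to the deed date 7/17/2018.
F is an HOA assessment lien and takes priority over every other lien.
Ordering the rest by effective date: D (3/4/2017), E (9/26/2017), A (1/31/2018), C (3/27/2018), B (7/17/2018).
C is already junior to D, so the subordination agreement changes nothing.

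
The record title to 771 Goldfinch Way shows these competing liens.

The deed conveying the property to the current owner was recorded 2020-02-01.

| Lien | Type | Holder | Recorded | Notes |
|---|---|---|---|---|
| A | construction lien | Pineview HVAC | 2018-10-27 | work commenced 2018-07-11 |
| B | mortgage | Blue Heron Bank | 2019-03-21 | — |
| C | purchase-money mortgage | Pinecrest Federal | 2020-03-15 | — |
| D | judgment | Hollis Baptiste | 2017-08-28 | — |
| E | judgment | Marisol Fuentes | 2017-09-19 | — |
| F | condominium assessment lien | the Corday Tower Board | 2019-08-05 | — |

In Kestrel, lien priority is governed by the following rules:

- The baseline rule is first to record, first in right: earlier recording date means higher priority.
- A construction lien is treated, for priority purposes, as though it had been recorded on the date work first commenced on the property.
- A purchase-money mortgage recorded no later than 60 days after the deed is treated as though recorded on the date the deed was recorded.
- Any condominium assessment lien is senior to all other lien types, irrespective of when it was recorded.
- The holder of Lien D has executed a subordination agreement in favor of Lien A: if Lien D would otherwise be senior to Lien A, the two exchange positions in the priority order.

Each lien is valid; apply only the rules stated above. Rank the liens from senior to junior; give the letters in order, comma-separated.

F, A, E, D, B, C

Effective dates: A's effective date is 2018-07-11, when work began; C relates back to the deed date 2020-02-01.
F, as a condominium assessment lien, has superpriority and ranks first.
Among the remaining liens, by effective date: D (2017-08-28), E (2017-09-19), A (2018-07-11), B (2019-03-21), C (2020-02-01).
D would otherwise be senior to A, so under the subordination agreement D and A exchange positions.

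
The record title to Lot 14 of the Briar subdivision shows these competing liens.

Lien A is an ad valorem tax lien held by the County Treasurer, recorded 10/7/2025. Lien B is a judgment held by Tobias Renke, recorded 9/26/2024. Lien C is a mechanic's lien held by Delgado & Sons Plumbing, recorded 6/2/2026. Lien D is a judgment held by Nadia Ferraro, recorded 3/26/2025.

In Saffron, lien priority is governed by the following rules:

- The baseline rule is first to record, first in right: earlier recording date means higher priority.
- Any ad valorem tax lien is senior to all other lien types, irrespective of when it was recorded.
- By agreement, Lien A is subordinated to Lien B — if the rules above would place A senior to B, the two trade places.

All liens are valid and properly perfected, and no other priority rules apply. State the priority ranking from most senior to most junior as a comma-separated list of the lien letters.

A, as an ad valorem tax lien, has superpriority and ranks first.
The other liens, earliest effective date first: B (9/26/2024), D (3/26/2025), C (6/2/2026).
Because A would otherwise rank above B, the subordination swaps them.

B, A, D, C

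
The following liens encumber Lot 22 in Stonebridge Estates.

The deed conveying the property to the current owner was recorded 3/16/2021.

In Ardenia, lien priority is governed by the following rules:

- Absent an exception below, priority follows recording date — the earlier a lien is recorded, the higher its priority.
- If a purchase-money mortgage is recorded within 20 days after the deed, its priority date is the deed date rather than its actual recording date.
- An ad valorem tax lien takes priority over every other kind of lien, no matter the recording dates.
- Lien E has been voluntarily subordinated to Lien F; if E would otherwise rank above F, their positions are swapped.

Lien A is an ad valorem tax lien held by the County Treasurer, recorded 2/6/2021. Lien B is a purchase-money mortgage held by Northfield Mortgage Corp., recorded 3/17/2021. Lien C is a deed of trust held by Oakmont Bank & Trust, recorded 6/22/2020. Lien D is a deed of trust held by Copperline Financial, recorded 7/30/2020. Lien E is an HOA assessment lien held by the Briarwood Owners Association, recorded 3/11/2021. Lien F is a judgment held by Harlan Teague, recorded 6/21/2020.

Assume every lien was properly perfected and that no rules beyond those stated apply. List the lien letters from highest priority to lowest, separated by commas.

First, effective dates: B was recorded within the 20-day window, so its effective date is the deed date 3/16/2021.
A is an ad valorem tax lien and takes priority over every other lien.
Among the remaining liens, by effective date: F (6/21/2020), C (6/22/2020), D (7/30/2020), E (3/11/2021), B (3/16/2021).
E already ranks below F; the subordination has no effect.

A, F, C, D, E, B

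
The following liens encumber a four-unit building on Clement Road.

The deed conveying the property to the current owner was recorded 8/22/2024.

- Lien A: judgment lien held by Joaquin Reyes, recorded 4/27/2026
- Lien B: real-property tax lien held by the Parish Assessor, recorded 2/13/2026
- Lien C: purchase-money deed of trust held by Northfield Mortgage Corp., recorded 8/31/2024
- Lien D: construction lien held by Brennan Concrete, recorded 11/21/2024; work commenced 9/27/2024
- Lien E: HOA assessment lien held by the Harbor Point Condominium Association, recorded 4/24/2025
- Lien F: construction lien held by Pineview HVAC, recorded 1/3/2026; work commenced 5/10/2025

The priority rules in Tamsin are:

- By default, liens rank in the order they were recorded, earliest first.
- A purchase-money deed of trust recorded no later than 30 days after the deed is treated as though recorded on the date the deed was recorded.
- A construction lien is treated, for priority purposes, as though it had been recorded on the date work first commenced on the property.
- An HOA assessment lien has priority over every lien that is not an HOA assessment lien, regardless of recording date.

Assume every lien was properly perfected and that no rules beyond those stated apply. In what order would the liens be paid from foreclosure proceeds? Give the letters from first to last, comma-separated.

E, C, D, F, B, A

Effective dates after the stated exceptions: C was recorded within the 30-day window, so its effective date is the deed date 8/22/2024; D is treated as recorded 9/27/2024, the work-commencement date; F is treated as recorded 5/10/2025, the work-commencement date.
E is an HOA assessment lien and takes priority over every other lien.
Remaining liens by effective date: C (8/22/2024), D (9/27/2024), F (5/10/2025), B (2/13/2026), A (4/27/2026).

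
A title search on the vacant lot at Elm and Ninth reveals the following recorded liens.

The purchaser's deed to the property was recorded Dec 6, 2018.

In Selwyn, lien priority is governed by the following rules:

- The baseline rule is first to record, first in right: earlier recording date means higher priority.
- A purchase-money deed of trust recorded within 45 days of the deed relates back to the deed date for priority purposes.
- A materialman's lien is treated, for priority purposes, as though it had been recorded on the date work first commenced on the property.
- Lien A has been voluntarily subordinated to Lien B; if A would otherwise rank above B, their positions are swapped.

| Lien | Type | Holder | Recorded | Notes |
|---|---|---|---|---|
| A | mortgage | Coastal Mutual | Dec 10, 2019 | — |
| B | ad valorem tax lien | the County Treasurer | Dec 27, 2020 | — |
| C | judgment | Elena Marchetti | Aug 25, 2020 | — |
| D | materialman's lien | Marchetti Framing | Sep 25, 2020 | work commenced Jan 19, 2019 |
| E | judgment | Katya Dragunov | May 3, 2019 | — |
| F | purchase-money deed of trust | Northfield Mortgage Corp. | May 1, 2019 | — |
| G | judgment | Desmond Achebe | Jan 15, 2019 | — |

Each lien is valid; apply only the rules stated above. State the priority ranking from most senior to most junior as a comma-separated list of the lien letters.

Effective dates after the stated exceptions: D is treated as recorded Jan 19, 2019, the work-commencement date; F was recorded 146 days after the deed, outside the 45-day window, so it keeps its recording date.
Sorted by effective date: G (Jan 15, 2019), D (Jan 19, 2019), F (May 1, 2019), E (May 3, 2019), A (Dec 10, 2019), C (Aug 25, 2020), B (Dec 27, 2020).
The subordination applies — A was senior to B — so A and B swap.

G, D, F, E, B, C, A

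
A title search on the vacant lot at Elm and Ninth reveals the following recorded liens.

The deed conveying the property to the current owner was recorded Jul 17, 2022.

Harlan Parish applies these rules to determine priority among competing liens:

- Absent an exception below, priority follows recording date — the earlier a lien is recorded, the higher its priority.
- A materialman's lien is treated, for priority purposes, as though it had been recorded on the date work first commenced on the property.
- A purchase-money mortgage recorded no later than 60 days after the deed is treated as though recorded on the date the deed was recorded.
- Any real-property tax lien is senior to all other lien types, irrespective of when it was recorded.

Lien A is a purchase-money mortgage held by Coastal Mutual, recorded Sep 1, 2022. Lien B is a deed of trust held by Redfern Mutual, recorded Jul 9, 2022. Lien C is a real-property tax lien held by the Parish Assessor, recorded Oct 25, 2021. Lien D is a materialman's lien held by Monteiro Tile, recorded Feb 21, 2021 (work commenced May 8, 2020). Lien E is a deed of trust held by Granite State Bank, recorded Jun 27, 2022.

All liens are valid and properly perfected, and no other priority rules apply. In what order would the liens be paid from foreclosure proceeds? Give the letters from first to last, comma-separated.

Effective dates: A's effective date is the deed date, Jul 17, 2022; D is treated as recorded May 8, 2020, the work-commencement date.
As a real-property tax lien, C is senior to every other lien.
Among the remaining liens, by effective date: D (May 8, 2020), E (Jun 27, 2022), B (Jul 9, 2022), A (Jul 17, 2022).

C, D, E, B, A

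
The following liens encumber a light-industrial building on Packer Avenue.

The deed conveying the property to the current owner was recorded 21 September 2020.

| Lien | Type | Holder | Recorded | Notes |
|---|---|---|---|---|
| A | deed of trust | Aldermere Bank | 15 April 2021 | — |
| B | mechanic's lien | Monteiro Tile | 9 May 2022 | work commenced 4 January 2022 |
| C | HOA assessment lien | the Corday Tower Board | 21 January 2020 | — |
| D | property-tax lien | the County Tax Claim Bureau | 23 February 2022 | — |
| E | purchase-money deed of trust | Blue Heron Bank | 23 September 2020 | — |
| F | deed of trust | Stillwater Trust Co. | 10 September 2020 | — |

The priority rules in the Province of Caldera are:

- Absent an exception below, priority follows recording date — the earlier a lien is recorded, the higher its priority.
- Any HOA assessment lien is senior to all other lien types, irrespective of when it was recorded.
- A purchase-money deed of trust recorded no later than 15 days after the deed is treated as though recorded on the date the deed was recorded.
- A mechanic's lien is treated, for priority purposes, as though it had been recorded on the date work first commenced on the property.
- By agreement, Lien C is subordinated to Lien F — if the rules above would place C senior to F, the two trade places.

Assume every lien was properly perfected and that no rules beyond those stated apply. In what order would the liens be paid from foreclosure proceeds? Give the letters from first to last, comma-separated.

Effective dates after the stated exceptions: B's effective date is 4 January 2022, when work began; E's effective date is the deed date, 21 September 2020.
C is an HOA assessment lien and takes priority over every other lien.
Remaining liens by effective date: F (10 September 2020), E (21 September 2020), A (15 April 2021), B (4 January 2022), D (23 February 2022).
The subordination applies — C was senior to F — so C and F swap.

F, C, E, A, B, D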